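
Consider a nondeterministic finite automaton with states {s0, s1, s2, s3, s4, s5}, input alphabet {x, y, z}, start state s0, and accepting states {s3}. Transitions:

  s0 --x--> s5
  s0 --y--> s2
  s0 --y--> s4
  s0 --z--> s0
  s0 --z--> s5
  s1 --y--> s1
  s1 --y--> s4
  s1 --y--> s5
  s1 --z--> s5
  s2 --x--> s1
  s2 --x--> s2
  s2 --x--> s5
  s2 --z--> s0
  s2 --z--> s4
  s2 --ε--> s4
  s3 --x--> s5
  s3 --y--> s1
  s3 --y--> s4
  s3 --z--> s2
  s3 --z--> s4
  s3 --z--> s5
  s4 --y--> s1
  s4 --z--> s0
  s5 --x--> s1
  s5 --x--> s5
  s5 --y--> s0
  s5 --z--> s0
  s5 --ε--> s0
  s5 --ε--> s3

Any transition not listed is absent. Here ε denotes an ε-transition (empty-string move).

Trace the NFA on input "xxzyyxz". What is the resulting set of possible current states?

{s0, s2, s3, s4, s5}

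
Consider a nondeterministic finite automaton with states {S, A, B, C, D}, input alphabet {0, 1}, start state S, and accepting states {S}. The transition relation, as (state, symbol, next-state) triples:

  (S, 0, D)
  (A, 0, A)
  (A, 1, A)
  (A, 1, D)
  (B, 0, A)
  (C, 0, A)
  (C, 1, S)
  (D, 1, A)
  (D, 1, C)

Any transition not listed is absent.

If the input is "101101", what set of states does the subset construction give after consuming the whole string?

Start in {S}.
Read '1': S→∅; now ∅.
The set is empty and remains empty for the remaining 5 symbols.

∅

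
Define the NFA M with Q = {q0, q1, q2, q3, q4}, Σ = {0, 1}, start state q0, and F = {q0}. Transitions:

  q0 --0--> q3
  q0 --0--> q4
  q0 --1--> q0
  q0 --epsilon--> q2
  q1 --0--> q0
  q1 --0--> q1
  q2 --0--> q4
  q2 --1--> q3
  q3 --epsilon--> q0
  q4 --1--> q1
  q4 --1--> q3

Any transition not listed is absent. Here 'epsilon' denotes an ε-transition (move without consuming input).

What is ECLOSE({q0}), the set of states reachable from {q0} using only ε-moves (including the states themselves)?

Begin with {q0}.
ε-move q0 → q2; add q2.

{q0, q2}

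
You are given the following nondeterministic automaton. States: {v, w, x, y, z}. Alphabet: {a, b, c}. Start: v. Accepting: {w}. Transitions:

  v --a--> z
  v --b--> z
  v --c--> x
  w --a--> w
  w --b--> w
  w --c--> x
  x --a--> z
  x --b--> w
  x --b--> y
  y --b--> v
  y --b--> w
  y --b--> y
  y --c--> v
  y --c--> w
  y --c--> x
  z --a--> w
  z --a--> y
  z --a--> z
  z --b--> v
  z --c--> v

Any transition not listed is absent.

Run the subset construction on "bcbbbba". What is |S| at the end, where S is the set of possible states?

Start in {v}.
Read 'b': v→{z}; now {z}.
Read 'c': z→{v}; now {v}.
Read 'b': v→{z}; now {z}.
Read 'b': z→{v}; now {v}.
Read 'b': v→{z}; now {z}.
Read 'b': z→{v}; now {v}.
Read 'a': v→{z}; now {z}.
That set has 1 state.

1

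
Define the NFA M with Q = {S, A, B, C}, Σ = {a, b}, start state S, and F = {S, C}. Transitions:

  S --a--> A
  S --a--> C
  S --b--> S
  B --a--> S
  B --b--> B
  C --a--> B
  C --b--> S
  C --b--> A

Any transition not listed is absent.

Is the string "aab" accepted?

No

Start in {S}.
Read 'a': {S} → {A, C}.
Read 'a': {A, C} → {B}.
Read 'b': {B} → {B}.
The final set {B} contains no accepting state.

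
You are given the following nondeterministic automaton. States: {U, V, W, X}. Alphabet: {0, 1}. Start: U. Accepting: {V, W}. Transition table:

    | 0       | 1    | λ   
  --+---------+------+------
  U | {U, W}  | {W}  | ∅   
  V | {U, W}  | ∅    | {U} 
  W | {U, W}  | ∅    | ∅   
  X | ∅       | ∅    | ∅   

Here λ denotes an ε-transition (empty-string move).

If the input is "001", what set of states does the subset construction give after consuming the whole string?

{W}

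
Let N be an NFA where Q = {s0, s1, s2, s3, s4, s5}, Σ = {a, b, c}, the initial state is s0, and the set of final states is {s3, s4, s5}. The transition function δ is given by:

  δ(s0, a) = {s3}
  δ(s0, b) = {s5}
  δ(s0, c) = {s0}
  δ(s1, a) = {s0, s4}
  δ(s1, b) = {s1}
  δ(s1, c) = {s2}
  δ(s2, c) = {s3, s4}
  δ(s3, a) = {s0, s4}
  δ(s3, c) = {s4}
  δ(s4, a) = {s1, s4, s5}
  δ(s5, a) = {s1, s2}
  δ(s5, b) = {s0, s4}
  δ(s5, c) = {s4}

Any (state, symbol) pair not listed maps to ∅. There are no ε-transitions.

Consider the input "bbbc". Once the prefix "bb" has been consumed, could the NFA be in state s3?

No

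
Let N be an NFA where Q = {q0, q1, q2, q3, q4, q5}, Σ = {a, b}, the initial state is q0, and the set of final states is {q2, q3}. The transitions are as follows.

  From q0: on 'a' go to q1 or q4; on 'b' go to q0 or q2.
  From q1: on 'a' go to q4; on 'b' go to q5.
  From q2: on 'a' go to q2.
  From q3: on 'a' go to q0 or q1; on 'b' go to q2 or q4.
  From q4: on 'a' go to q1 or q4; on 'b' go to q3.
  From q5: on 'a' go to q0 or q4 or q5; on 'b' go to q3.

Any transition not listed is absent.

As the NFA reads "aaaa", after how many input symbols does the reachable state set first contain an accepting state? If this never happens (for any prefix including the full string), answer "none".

Start in {q0}.
Read 'a': q0→{q1, q4}; now {q1, q4}.
Read 'a': q1→{q4}, q4→{q1, q4}; now {q1, q4}.
Read 'a': q1→{q4}, q4→{q1, q4}; now {q1, q4}.
Read 'a': q1→{q4}, q4→{q1, q4}; now {q1, q4}.
No reachable set along the way intersects F.

none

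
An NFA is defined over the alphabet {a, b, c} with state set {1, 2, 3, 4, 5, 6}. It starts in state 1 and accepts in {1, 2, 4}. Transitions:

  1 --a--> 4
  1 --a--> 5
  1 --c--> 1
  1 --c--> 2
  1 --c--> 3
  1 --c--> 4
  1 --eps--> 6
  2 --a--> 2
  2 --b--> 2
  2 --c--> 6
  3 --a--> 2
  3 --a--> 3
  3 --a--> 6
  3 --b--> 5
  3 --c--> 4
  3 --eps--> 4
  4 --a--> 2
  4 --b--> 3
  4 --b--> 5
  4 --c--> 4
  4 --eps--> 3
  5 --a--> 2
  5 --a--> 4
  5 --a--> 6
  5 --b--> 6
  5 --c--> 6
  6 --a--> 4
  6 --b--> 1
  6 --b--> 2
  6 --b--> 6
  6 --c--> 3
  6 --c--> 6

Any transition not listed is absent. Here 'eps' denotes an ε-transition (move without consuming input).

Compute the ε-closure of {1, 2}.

Begin with {1, 2}.
ε-move 1 → 6; add 6.

{1, 2, 6}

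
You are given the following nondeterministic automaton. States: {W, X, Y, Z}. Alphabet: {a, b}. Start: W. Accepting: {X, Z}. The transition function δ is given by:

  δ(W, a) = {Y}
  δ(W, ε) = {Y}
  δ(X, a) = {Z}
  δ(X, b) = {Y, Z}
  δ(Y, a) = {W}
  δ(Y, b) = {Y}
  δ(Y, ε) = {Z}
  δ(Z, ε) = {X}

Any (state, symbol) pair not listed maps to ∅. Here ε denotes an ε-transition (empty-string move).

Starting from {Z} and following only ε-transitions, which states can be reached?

{X, Z}

Begin with {Z}.
ε-move Z → X; add X.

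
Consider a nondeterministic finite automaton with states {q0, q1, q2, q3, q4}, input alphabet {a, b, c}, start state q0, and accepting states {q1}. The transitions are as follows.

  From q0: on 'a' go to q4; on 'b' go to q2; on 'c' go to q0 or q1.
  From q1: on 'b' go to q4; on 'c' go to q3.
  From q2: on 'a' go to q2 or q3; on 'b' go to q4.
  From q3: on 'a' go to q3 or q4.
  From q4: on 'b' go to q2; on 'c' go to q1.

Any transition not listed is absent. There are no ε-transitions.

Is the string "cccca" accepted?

Start in {q0}.
Read 'c': q0→{q0, q1}; now {q0, q1}.
Read 'c': q0→{q0, q1}, q1→{q3}; now {q0, q1, q3}.
Read 'c': q0→{q0, q1}, q1→{q3}, q3→∅; now {q0, q1, q3}.
Read 'c': q0→{q0, q1}, q1→{q3}, q3→∅; now {q0, q1, q3}.
Read 'a': q0→{q4}, q1→∅, q3→{q3, q4}; now {q3, q4}.
The final set {q3, q4} contains no accepting state.

No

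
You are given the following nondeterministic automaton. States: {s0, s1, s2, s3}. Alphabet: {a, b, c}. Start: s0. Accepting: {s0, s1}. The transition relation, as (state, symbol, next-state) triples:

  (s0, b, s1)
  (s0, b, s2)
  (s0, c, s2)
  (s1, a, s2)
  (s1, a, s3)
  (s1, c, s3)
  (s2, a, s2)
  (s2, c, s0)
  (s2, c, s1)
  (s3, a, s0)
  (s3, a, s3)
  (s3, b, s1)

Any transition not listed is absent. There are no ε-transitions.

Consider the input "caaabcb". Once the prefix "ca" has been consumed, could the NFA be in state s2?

Yes

Start in {s0}.
Read 'c': s0→{s2}; now {s2}.
Read 'a': s2→{s2}; now {s2}.
State s2 is in {s2}.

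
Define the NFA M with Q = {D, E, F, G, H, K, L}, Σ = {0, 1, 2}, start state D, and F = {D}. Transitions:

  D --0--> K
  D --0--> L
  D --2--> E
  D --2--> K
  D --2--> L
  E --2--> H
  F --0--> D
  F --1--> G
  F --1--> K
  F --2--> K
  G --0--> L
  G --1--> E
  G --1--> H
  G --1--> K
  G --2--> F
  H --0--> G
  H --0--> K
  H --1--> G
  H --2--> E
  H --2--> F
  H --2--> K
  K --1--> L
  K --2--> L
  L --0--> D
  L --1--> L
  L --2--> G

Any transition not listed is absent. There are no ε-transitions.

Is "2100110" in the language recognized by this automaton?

Start in {D}.
Read '2': D→{E, K, L}; now {E, K, L}.
Read '1': E→∅, K→{L}, L→{L}; now {L}.
Read '0': L→{D}; now {D}.
Read '0': D→{K, L}; now {K, L}.
Read '1': K→{L}, L→{L}; now {L}.
Read '1': L→{L}; now {L}.
Read '0': L→{D}; now {D}.
The final set {D} contains the accepting state D.

Yes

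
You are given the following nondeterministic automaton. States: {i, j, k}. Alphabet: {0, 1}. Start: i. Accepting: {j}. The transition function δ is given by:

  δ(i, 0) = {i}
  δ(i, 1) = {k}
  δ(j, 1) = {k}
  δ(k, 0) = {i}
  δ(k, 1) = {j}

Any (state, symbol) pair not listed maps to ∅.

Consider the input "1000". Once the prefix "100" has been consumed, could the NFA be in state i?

Start in {i}.
Read '1': i→{k}; now {k}.
Read '0': k→{i}; now {i}.
Read '0': i→{i}; now {i}.
State i is in {i}.

Yes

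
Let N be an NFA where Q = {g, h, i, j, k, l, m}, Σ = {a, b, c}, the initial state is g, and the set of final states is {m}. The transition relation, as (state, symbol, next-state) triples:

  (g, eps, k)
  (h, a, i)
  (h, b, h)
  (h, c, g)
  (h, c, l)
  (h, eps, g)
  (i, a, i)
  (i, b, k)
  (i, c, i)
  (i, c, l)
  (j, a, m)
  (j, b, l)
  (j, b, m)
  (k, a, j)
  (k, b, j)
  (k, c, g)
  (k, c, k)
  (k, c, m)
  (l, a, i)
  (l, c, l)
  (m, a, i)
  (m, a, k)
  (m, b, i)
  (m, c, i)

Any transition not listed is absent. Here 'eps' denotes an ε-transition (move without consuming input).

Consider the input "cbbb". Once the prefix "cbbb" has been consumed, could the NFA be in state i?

Yes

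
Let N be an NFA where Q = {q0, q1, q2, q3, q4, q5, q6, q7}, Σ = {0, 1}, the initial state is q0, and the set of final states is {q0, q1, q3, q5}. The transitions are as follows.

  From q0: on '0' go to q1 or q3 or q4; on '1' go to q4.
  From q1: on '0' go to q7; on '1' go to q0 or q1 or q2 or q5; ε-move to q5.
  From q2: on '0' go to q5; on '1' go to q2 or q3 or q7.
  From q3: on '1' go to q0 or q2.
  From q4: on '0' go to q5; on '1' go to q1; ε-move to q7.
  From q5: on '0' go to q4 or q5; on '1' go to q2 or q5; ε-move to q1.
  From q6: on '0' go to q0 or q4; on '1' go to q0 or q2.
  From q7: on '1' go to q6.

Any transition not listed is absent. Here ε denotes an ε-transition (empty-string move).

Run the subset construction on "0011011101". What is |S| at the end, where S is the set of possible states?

7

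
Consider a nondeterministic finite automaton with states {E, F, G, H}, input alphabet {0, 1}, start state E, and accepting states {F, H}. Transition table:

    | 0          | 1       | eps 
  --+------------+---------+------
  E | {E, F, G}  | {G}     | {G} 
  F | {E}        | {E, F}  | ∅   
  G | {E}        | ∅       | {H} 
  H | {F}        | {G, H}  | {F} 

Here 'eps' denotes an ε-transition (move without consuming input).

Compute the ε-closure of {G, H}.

Begin with {G, H}.
ε-move H → F; add F.

{F, G, H}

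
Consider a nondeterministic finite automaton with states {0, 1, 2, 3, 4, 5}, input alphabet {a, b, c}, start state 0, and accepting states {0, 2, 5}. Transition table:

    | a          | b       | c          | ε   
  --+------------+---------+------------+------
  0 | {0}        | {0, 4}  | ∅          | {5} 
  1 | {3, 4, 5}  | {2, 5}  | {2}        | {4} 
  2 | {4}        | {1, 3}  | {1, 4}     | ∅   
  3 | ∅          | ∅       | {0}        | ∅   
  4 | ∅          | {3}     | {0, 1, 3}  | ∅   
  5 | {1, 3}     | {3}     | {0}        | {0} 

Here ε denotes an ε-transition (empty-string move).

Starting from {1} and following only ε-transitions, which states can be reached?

{1, 4}

Begin with {1}.
ε-move 1 → 4; add 4.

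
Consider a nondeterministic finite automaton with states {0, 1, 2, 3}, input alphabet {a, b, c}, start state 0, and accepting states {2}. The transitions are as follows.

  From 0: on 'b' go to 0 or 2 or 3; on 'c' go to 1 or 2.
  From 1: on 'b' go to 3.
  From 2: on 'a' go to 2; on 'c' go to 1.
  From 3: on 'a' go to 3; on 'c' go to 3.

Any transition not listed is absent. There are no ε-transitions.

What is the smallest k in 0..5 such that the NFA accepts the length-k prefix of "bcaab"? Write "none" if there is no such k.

1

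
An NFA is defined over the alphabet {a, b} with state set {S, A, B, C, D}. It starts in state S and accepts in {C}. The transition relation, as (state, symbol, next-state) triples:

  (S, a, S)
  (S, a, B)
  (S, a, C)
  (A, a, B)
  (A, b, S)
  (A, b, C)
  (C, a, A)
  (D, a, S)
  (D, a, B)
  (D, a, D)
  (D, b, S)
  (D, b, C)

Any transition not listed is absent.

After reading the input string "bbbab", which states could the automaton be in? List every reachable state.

∅

Start in {S}.
Read 'b': S→∅; now ∅.
The set is empty and remains empty for the remaining 4 symbols.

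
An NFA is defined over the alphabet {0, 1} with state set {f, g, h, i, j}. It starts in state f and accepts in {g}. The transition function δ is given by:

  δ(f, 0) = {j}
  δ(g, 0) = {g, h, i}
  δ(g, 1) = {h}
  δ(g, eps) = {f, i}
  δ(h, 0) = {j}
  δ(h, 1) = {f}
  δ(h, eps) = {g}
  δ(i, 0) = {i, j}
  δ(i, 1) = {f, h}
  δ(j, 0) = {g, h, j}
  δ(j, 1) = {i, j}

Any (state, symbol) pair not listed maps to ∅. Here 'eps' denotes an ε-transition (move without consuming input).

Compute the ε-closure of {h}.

Begin with {h}.
ε-move h → g; add g.
ε-move g → f; add f.
ε-move g → i; add i.

{f, g, h, i}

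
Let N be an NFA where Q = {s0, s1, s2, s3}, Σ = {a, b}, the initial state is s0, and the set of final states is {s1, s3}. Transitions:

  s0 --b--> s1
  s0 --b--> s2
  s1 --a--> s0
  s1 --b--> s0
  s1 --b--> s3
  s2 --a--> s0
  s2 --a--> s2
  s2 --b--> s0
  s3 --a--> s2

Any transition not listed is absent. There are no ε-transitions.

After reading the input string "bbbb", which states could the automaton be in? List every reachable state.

Start in {s0}.
Read 'b': s0→{s1, s2}; now {s1, s2}.
Read 'b': s1→{s0, s3}, s2→{s0}; now {s0, s3}.
Read 'b': s0→{s1, s2}, s3→∅; now {s1, s2}.
Read 'b': s1→{s0, s3}, s2→{s0}; now {s0, s3}.

{s0, s3}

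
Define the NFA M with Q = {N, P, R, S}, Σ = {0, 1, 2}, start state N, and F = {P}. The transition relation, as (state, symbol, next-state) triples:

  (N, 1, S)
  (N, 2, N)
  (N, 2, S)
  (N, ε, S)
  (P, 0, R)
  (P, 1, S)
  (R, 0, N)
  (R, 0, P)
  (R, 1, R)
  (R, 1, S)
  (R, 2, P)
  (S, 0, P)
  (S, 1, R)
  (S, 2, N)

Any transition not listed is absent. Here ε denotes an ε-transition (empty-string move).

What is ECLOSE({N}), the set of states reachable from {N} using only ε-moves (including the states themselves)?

Begin with {N}.
ε-move N → S; add S.

{N, S}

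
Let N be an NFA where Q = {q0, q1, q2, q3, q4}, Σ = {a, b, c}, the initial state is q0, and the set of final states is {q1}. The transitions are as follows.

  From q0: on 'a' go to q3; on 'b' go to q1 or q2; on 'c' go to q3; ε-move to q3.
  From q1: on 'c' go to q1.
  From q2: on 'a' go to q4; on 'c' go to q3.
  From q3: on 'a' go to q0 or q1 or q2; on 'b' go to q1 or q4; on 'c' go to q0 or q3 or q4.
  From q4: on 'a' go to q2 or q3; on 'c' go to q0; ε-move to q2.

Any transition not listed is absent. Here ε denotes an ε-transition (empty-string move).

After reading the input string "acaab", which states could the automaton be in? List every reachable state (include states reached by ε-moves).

Start: ε-closure({q0}) = {q0, q3}.
Read 'a': q0→{q3}, q3→{q0, q1, q2}; now {q0, q1, q2, q3}.
Read 'c': q0→{q3}, q1→{q1}, q2→{q3}, q3→{q0, q3, q4}; union {q0, q1, q3, q4}; ε-closure = {q0, q1, q2, q3, q4}.
Read 'a': q0→{q3}, q1→∅, q2→{q4}, q3→{q0, q1, q2}, q4→{q2, q3}; now {q0, q1, q2, q3, q4}.
Read 'a': q0→{q3}, q1→∅, q2→{q4}, q3→{q0, q1, q2}, q4→{q2, q3}; now {q0, q1, q2, q3, q4}.
Read 'b': q0→{q1, q2}, q1→∅, q2→∅, q3→{q1, q4}, q4→∅; now {q1, q2, q4}.

{q1, q2, q4}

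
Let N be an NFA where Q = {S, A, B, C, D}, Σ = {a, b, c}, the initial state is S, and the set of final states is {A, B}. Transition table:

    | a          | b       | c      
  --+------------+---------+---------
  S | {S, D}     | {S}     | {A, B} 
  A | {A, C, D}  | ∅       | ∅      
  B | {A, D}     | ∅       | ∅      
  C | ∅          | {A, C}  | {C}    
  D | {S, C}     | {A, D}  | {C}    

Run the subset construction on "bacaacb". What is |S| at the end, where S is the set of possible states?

2

Start in {S}.
Read 'b': {S} → {S}.
Read 'a': {S} → {S, D}.
Read 'c': {S, D} → {A, B, C}.
Read 'a': {A, B, C} → {A, C, D}.
Read 'a': {A, C, D} → {S, A, C, D}.
Read 'c': {S, A, C, D} → {A, B, C}.
Read 'b': {A, B, C} → {A, C}.
That set has 2 states.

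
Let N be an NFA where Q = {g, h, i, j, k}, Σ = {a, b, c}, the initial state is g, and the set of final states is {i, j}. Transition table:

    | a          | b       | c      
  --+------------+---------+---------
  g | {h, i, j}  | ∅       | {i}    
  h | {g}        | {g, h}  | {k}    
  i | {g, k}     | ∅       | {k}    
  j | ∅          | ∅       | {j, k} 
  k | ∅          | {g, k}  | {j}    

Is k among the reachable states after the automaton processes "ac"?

Yes

Start in {g}.
Read 'a': {g} → {h, i, j}.
Read 'c': {h, i, j} → {j, k}.
State k is in {j, k}.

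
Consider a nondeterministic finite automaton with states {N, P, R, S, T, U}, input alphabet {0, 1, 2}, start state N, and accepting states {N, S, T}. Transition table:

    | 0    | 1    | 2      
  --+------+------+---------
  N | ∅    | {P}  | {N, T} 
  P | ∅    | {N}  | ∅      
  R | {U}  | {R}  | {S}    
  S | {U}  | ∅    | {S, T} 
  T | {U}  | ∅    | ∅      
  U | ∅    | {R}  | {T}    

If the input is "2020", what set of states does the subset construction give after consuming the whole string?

Start in {N}.
Read '2': N→{N, T}; now {N, T}.
Read '0': N→∅, T→{U}; now {U}.
Read '2': U→{T}; now {T}.
Read '0': T→{U}; now {U}.

{U}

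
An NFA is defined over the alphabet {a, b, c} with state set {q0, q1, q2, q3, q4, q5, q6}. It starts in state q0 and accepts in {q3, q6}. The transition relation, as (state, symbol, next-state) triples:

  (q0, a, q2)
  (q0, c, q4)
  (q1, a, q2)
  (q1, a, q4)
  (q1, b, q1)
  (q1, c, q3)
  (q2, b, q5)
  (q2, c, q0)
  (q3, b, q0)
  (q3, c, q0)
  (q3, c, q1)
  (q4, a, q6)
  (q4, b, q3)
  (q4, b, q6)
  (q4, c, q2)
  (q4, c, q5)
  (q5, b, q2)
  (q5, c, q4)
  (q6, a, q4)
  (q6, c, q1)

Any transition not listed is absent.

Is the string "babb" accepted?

Start in {q0}.
Read 'b': {q0} → ∅.
The set is empty and remains empty for the remaining 3 symbols.
The final set ∅ contains no accepting state.

No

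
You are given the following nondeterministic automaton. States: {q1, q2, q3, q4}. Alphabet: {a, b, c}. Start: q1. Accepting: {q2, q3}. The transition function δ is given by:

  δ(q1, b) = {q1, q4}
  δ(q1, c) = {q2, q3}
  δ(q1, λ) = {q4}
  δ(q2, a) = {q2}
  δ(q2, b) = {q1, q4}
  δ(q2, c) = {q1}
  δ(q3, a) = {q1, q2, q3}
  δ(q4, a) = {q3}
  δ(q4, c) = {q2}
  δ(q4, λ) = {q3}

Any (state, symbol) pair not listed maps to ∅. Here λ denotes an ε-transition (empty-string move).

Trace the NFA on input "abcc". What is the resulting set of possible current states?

{q1, q3, q4}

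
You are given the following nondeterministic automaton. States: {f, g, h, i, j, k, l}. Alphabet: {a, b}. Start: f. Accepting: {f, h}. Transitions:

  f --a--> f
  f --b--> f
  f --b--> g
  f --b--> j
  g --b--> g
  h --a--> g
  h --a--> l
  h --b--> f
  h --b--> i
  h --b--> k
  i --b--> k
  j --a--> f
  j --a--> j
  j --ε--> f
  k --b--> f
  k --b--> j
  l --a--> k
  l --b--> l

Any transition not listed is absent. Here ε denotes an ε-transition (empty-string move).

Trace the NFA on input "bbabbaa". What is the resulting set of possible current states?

{f, j}

Start in {f}.
Read 'b': f→{f, g, j}; now {f, g, j}.
Read 'b': f→{f, g, j}, g→{g}, j→∅; now {f, g, j}.
Read 'a': f→{f}, g→∅, j→{f, j}; now {f, j}.
Read 'b': f→{f, g, j}, j→∅; now {f, g, j}.
Read 'b': f→{f, g, j}, g→{g}, j→∅; now {f, g, j}.
Read 'a': f→{f}, g→∅, j→{f, j}; now {f, j}.
Read 'a': f→{f}, j→{f, j}; now {f, j}.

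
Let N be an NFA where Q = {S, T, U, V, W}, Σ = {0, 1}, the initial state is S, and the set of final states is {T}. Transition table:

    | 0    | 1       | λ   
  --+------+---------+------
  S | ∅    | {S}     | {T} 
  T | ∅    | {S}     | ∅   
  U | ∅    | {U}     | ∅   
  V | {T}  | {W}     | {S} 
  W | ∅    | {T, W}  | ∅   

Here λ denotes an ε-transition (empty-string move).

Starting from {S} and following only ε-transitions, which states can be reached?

{S, T}

Begin with {S}.
ε-move S → T; add T.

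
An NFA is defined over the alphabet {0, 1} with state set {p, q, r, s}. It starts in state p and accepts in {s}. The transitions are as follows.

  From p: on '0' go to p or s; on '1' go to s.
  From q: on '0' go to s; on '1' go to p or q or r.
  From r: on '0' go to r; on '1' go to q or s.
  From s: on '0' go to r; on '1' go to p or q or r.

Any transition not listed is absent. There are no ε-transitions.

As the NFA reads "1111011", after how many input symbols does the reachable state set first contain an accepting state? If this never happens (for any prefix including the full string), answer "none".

1

Start in {p}.
Read '1': p→{s}; now {s}.
None of the earlier sets intersect F, but {s} does.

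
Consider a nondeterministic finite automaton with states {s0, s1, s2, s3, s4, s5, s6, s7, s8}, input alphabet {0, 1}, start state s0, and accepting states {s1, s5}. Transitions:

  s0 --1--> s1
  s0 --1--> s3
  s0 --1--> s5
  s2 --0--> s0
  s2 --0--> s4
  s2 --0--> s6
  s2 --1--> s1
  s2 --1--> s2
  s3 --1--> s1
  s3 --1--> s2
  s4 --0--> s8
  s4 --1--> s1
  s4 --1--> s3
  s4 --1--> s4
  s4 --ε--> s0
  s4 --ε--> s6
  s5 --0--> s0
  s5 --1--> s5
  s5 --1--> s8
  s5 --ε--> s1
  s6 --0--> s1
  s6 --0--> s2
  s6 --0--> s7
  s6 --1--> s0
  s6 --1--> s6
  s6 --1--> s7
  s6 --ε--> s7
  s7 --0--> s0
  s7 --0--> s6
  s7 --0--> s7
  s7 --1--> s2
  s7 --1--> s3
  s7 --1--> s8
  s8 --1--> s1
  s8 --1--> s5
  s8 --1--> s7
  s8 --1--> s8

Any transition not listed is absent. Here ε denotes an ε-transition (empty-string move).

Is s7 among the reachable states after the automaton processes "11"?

No

Start in {s0}.
Read '1': s0→{s1, s3, s5}; now {s1, s3, s5}.
Read '1': s1→∅, s3→{s1, s2}, s5→{s5, s8}; now {s1, s2, s5, s8}.
State s7 is not in {s1, s2, s5, s8}.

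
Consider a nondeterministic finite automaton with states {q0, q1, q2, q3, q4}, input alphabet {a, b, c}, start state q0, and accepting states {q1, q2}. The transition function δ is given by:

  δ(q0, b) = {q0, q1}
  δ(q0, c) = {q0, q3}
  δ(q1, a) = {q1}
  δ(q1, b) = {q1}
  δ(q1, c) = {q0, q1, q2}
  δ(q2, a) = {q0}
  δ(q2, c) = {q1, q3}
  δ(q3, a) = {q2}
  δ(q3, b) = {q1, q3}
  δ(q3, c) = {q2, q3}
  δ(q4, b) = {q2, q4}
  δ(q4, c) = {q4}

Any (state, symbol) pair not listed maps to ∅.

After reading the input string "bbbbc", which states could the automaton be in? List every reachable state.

{q0, q1, q2, q3}

Start in {q0}.
Read 'b': q0→{q0, q1}; now {q0, q1}.
Read 'b': q0→{q0, q1}, q1→{q1}; now {q0, q1}.
Read 'b': q0→{q0, q1}, q1→{q1}; now {q0, q1}.
Read 'b': q0→{q0, q1}, q1→{q1}; now {q0, q1}.
Read 'c': q0→{q0, q3}, q1→{q0, q1, q2}; now {q0, q1, q2, q3}.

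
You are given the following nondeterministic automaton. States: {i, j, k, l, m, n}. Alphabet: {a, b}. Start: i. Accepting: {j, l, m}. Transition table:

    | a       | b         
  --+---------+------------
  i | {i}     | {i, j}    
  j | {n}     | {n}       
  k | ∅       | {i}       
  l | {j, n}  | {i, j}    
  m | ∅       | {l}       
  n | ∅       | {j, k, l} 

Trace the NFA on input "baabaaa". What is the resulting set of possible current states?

{i}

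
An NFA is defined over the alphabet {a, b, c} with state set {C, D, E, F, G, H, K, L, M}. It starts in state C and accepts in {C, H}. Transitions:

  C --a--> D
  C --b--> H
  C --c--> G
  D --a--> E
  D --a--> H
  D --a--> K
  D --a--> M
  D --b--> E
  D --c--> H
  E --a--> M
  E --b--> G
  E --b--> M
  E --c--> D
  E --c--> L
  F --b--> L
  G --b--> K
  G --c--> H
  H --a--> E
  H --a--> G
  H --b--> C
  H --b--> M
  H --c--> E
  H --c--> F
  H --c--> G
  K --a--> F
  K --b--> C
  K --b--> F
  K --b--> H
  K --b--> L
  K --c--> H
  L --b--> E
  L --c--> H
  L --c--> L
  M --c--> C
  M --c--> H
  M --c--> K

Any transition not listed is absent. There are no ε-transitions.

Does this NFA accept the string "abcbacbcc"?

Start in {C}.
Read 'a': C→{D}; now {D}.
Read 'b': D→{E}; now {E}.
Read 'c': E→{D, L}; now {D, L}.
Read 'b': D→{E}, L→{E}; now {E}.
Read 'a': E→{M}; now {M}.
Read 'c': M→{C, H, K}; now {C, H, K}.
Read 'b': C→{H}, H→{C, M}, K→{C, F, H, L}; now {C, F, H, L, M}.
Read 'c': C→{G}, F→∅, H→{E, F, G}, L→{H, L}, M→{C, H, K}; now {C, E, F, G, H, K, L}.
Read 'c': C→{G}, E→{D, L}, F→∅, G→{H}, H→{E, F, G}, K→{H}, L→{H, L}; now {D, E, F, G, H, L}.
The final set {D, E, F, G, H, L} contains the accepting state H.

Yes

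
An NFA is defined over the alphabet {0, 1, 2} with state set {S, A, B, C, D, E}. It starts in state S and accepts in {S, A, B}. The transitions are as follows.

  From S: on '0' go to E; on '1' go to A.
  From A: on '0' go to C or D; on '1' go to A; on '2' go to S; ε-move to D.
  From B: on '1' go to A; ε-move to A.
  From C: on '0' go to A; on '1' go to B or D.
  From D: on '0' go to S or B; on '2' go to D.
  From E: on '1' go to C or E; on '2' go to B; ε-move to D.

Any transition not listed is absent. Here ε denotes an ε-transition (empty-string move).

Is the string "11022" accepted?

Start in {S}.
Read '1': S→{A}; union {A}; ε-closure = {A, D}.
Read '1': A→{A}, D→∅; union {A}; ε-closure = {A, D}.
Read '0': A→{C, D}, D→{S, B}; union {S, B, C, D}; ε-closure = {S, A, B, C, D}.
Read '2': S→∅, A→{S}, B→∅, C→∅, D→{D}; now {S, D}.
Read '2': S→∅, D→{D}; now {D}.
The final set {D} contains no accepting state.

No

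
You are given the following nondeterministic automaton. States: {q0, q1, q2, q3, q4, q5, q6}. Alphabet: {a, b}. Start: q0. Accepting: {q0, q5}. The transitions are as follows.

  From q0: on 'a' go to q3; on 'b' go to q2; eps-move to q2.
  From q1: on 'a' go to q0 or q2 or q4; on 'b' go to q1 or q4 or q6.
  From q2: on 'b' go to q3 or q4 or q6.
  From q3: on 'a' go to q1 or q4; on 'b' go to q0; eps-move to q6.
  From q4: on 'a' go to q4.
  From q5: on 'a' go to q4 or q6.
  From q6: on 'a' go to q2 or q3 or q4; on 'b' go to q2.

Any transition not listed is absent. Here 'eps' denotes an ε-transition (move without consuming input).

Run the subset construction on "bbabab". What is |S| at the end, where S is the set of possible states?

Start: ε-closure({q0}) = {q0, q2}.
Read 'b': {q0, q2} → {q2, q3, q4, q6}.
Read 'b': {q2, q3, q4, q6} → {q0, q2, q3, q4, q6}.
Read 'a': {q0, q2, q3, q4, q6} → {q1, q2, q3, q4, q6}.
Read 'b': {q1, q2, q3, q4, q6} → {q0, q1, q2, q3, q4, q6}.
Read 'a': {q0, q1, q2, q3, q4, q6} → {q0, q1, q2, q3, q4, q6}.
Read 'b': {q0, q1, q2, q3, q4, q6} → {q0, q1, q2, q3, q4, q6}.
That set has 6 states.

6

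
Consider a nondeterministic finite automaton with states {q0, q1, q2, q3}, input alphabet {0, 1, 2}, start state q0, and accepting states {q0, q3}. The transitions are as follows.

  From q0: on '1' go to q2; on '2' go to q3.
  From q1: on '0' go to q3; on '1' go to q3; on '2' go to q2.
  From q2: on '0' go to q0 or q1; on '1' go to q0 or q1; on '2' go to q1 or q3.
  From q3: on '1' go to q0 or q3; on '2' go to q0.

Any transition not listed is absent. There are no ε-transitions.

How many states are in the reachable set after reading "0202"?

Start in {q0}.
Read '0': {q0} → ∅.
The set is empty and remains empty for the remaining 3 symbols.
That set has 0 states.

0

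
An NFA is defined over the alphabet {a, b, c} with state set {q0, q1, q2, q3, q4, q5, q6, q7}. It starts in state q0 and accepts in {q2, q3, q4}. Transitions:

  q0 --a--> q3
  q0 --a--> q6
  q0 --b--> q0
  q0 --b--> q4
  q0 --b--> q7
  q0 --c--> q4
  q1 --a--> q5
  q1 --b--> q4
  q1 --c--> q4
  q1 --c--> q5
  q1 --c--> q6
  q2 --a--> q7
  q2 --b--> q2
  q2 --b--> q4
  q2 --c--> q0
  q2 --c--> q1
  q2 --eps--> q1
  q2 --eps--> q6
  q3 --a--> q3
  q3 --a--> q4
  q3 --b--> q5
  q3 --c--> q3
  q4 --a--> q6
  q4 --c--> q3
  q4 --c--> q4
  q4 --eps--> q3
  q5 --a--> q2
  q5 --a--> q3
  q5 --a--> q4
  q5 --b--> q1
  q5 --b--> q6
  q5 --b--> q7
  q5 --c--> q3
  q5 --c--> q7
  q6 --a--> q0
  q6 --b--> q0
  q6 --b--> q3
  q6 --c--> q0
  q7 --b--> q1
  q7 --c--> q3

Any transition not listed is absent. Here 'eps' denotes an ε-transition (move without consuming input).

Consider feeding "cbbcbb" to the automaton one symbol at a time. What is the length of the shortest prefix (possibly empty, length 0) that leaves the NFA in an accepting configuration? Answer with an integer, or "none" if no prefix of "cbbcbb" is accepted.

Start in {q0}.
Read 'c': {q0} → {q3, q4}.
None of the earlier sets intersect F, but {q3, q4} does.

1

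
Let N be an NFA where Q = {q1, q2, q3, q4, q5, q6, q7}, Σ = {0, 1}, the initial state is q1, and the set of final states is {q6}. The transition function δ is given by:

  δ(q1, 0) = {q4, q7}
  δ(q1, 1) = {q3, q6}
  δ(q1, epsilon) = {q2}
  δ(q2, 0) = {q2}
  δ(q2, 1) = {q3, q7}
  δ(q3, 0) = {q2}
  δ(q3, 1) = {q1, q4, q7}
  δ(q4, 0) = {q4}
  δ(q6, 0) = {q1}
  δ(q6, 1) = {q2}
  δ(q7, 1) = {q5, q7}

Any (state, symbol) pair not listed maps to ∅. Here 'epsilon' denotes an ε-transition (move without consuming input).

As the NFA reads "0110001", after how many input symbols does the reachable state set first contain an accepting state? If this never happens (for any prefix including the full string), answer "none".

none

Start: ε-closure({q1}) = {q1, q2}.
Read '0': {q1, q2} → {q2, q4, q7}.
Read '1': {q2, q4, q7} → {q3, q5, q7}.
Read '1': {q3, q5, q7} → {q1, q2, q4, q5, q7}.
Read '0': {q1, q2, q4, q5, q7} → {q2, q4, q7}.
Read '0': {q2, q4, q7} → {q2, q4}.
Read '0': {q2, q4} → {q2, q4}.
Read '1': {q2, q4} → {q3, q7}.
No reachable set along the way intersects F.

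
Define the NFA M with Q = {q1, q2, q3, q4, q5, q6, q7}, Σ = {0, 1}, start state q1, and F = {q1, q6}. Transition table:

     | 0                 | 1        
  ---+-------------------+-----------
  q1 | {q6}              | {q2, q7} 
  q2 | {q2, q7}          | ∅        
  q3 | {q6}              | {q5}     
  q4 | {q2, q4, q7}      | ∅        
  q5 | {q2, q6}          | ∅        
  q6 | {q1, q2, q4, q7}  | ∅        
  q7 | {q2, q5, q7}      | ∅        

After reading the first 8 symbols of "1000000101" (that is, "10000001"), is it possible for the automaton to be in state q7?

Yes

Start in {q1}.
Read '1': {q1} → {q2, q7}.
Read '0': {q2, q7} → {q2, q5, q7}.
Read '0': {q2, q5, q7} → {q2, q5, q6, q7}.
Read '0': {q2, q5, q6, q7} → {q1, q2, q4, q5, q6, q7}.
Read '0': {q1, q2, q4, q5, q6, q7} → {q1, q2, q4, q5, q6, q7}.
Read '0': {q1, q2, q4, q5, q6, q7} → {q1, q2, q4, q5, q6, q7}.
Read '0': {q1, q2, q4, q5, q6, q7} → {q1, q2, q4, q5, q6, q7}.
Read '1': {q1, q2, q4, q5, q6, q7} → {q2, q7}.
State q7 is in {q2, q7}.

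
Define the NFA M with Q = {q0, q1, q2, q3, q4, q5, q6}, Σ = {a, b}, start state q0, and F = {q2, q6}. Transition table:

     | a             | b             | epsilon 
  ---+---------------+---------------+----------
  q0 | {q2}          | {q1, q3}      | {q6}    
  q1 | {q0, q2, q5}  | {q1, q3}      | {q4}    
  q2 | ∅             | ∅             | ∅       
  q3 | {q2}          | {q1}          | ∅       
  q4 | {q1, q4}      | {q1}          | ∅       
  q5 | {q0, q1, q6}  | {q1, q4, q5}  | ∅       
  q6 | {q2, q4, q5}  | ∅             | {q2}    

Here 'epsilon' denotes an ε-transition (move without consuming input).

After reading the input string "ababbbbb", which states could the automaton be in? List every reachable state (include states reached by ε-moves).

{q1, q3, q4, q5}

Start: ε-closure({q0}) = {q0, q2, q6}.
Read 'a': q0→{q2}, q2→∅, q6→{q2, q4, q5}; now {q2, q4, q5}.
Read 'b': q2→∅, q4→{q1}, q5→{q1, q4, q5}; now {q1, q4, q5}.
Read 'a': q1→{q0, q2, q5}, q4→{q1, q4}, q5→{q0, q1, q6}; now {q0, q1, q2, q4, q5, q6}.
Read 'b': q0→{q1, q3}, q1→{q1, q3}, q2→∅, q4→{q1}, q5→{q1, q4, q5}, q6→∅; now {q1, q3, q4, q5}.
Read 'b': q1→{q1, q3}, q3→{q1}, q4→{q1}, q5→{q1, q4, q5}; now {q1, q3, q4, q5}.
Read 'b': q1→{q1, q3}, q3→{q1}, q4→{q1}, q5→{q1, q4, q5}; now {q1, q3, q4, q5}.
Read 'b': q1→{q1, q3}, q3→{q1}, q4→{q1}, q5→{q1, q4, q5}; now {q1, q3, q4, q5}.
Read 'b': q1→{q1, q3}, q3→{q1}, q4→{q1}, q5→{q1, q4, q5}; now {q1, q3, q4, q5}.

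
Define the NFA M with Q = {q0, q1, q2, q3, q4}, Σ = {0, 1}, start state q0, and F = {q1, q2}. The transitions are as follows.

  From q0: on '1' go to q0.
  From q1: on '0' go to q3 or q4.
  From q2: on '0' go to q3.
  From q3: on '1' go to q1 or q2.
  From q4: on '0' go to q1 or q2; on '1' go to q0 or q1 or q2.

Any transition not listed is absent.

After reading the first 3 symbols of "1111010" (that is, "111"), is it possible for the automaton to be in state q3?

No

Start in {q0}.
Read '1': q0→{q0}; now {q0}.
Read '1': q0→{q0}; now {q0}.
Read '1': q0→{q0}; now {q0}.
State q3 is not in {q0}.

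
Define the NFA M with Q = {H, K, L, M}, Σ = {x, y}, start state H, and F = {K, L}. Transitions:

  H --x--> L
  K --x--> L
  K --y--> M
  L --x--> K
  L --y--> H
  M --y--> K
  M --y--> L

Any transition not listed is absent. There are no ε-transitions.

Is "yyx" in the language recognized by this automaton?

Start in {H}.
Read 'y': H→∅; now ∅.
The set is empty and remains empty for the remaining 2 symbols.
The final set ∅ contains no accepting state.

No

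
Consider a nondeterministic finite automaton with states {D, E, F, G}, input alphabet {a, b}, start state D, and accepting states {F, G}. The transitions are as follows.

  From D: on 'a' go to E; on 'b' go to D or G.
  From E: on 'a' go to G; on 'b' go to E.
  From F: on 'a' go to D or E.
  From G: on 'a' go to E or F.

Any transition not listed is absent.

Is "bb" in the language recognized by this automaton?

Yes

Start in {D}.
Read 'b': D→{D, G}; now {D, G}.
Read 'b': D→{D, G}, G→∅; now {D, G}.
The final set {D, G} contains the accepting state G.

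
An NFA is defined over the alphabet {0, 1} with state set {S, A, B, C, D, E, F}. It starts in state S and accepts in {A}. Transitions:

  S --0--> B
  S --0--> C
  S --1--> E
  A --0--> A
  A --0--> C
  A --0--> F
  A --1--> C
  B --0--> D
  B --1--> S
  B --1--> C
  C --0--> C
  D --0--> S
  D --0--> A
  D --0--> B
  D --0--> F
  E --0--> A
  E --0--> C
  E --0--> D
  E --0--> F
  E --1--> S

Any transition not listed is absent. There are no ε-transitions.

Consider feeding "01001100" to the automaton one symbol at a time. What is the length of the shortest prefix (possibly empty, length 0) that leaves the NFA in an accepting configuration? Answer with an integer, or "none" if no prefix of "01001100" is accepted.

none

Start in {S}.
Read '0': {S} → {B, C}.
Read '1': {B, C} → {S, C}.
Read '0': {S, C} → {B, C}.
Read '0': {B, C} → {C, D}.
Read '1': {C, D} → ∅.
The set is empty and remains empty for the remaining 3 symbols.
No reachable set along the way intersects F.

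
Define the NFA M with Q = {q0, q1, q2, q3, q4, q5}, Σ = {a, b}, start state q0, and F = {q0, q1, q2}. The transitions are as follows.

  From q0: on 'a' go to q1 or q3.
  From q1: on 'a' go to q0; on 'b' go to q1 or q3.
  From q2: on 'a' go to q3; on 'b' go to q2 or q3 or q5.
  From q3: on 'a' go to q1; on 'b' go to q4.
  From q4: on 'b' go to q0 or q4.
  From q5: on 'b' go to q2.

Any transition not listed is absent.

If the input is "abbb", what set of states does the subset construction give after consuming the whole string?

{q0, q1, q3, q4}

Start in {q0}.
Read 'a': {q0} → {q1, q3}.
Read 'b': {q1, q3} → {q1, q3, q4}.
Read 'b': {q1, q3, q4} → {q0, q1, q3, q4}.
Read 'b': {q0, q1, q3, q4} → {q0, q1, q3, q4}.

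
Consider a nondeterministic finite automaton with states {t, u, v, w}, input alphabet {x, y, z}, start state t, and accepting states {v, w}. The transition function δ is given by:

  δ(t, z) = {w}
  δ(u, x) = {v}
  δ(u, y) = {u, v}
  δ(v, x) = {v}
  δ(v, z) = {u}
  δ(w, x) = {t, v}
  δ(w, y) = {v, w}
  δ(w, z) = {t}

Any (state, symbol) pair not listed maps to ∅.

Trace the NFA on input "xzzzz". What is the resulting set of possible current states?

∅

Start in {t}.
Read 'x': {t} → ∅.
The set is empty and remains empty for the remaining 4 symbols.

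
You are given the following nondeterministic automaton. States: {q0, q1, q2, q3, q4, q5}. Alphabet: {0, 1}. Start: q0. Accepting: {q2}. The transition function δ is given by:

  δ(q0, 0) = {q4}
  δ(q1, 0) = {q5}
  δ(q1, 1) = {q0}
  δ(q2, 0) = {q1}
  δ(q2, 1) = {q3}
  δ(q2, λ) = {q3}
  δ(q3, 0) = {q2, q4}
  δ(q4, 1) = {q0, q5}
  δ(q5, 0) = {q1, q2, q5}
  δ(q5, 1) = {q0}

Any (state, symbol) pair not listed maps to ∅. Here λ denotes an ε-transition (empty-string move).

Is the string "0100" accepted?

Yes

Start in {q0}.
Read '0': {q0} → {q4}.
Read '1': {q4} → {q0, q5}.
Read '0': {q0, q5} → {q1, q2, q3, q4, q5}.
Read '0': {q1, q2, q3, q4, q5} → {q1, q2, q3, q4, q5}.
The final set {q1, q2, q3, q4, q5} contains the accepting state q2.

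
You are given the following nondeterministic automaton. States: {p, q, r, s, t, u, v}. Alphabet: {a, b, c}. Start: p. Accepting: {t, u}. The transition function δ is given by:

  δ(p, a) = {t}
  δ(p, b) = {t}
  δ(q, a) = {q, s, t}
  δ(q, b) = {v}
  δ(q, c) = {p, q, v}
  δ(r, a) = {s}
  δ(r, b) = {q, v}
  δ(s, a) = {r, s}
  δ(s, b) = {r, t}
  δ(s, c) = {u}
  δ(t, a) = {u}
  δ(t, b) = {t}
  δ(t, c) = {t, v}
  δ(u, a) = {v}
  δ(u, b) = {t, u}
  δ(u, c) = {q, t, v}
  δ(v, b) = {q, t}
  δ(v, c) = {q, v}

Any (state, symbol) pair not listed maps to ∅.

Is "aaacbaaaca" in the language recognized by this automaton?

Start in {p}.
Read 'a': {p} → {t}.
Read 'a': {t} → {u}.
Read 'a': {u} → {v}.
Read 'c': {v} → {q, v}.
Read 'b': {q, v} → {q, t, v}.
Read 'a': {q, t, v} → {q, s, t, u}.
Read 'a': {q, s, t, u} → {q, r, s, t, u, v}.
Read 'a': {q, r, s, t, u, v} → {q, r, s, t, u, v}.
Read 'c': {q, r, s, t, u, v} → {p, q, t, u, v}.
Read 'a': {p, q, t, u, v} → {q, s, t, u, v}.
The final set {q, s, t, u, v} contains the accepting states t, u.

Yes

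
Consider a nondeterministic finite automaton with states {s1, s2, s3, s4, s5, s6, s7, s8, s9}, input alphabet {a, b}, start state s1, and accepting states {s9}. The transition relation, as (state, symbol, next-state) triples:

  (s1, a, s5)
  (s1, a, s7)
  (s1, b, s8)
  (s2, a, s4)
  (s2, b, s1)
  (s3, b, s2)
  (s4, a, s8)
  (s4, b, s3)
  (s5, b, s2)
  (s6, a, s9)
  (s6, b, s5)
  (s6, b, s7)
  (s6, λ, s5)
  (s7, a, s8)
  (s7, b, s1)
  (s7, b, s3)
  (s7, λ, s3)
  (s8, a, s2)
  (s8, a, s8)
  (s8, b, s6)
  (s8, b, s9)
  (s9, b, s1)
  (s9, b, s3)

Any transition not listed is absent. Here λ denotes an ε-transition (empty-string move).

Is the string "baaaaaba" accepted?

Start in {s1}.
Read 'b': {s1} → {s8}.
Read 'a': {s8} → {s2, s8}.
Read 'a': {s2, s8} → {s2, s4, s8}.
Read 'a': {s2, s4, s8} → {s2, s4, s8}.
Read 'a': {s2, s4, s8} → {s2, s4, s8}.
Read 'a': {s2, s4, s8} → {s2, s4, s8}.
Read 'b': {s2, s4, s8} → {s1, s3, s5, s6, s9}.
Read 'a': {s1, s3, s5, s6, s9} → {s3, s5, s7, s9}.
The final set {s3, s5, s7, s9} contains the accepting state s9.

Yes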